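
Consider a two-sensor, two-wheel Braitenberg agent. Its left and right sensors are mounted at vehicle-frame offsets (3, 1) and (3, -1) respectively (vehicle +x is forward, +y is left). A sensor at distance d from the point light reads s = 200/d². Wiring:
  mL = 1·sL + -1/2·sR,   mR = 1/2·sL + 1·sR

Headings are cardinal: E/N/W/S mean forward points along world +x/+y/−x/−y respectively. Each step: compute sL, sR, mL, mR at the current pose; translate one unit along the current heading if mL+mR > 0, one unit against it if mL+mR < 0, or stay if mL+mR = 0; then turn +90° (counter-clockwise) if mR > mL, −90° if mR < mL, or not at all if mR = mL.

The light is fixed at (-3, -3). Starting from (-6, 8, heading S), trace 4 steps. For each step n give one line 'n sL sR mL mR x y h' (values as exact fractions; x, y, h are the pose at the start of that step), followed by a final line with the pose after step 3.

n=0: pose=(-6,8,S); sL=50/17, sR=5/2; mL=115/68, mR=135/34; mL+mR=385/68 → advance +1; mR−mL=155/68 → turn +1·90°
n=1: pose=(-6,7,E); sL=200/121, sR=200/81; mL=4100/9801, mR=32300/9801; mL+mR=36400/9801 → advance +1; mR−mL=9400/3267 → turn +1·90°
n=2: pose=(-5,7,N); sL=100/89, sR=20/17; mL=810/1513, mR=2630/1513; mL+mR=3440/1513 → advance +1; mR−mL=1820/1513 → turn +1·90°
n=3: pose=(-5,8,W); sL=8/5, sR=200/169; mL=852/845, mR=1676/845; mL+mR=2528/845 → advance +1; mR−mL=824/845 → turn +1·90°

0 50/17 5/2 115/68 135/34 -6 8 S
1 200/121 200/81 4100/9801 32300/9801 -6 7 E
2 100/89 20/17 810/1513 2630/1513 -5 7 N
3 8/5 200/169 852/845 1676/845 -5 8 W
final -6 8 S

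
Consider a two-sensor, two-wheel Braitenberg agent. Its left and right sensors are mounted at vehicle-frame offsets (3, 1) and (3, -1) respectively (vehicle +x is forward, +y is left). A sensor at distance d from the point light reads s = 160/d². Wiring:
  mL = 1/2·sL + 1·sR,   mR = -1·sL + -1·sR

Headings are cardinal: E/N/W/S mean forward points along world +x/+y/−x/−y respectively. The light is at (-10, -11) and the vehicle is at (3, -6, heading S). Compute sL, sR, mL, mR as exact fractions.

4/5 40/37 274/185 -348/185

left sensor world pos  = (4, -9); dL² = 200
right sensor world pos = (2, -9); dR² = 148
sL = 160/200 = 4/5
sR = 160/148 = 40/37
mL = 1/2·sL + 1·sR = 274/185
mR = -1·sL + -1·sR = -348/185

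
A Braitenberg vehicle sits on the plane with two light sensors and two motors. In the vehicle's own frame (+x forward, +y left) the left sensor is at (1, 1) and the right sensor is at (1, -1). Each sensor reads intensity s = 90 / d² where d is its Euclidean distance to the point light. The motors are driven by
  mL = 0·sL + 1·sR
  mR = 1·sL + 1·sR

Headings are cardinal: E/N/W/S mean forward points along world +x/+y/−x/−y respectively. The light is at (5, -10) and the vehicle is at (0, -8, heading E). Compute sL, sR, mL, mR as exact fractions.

left sensor world pos  = (1, -7); dL² = 25
right sensor world pos = (1, -9); dR² = 17
sL = 90/25 = 18/5
sR = 90/17 = 90/17
mL = 0·sL + 1·sR = 90/17
mR = 1·sL + 1·sR = 756/85

18/5 90/17 90/17 756/85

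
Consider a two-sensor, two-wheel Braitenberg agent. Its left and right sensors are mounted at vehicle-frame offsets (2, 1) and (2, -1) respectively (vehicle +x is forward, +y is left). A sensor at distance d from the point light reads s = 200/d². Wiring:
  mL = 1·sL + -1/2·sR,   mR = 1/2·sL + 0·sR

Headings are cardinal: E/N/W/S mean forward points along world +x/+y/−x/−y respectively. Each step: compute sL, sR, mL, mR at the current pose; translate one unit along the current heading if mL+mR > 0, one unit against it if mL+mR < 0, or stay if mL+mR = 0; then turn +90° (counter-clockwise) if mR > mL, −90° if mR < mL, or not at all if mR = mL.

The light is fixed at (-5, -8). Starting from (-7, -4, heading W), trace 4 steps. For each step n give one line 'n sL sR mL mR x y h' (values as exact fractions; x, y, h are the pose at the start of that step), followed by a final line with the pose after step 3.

n=0: pose=(-7,-4,W); sL=8, sR=200/41; mL=228/41, mR=4; mL+mR=392/41 → advance +1; mR−mL=-64/41 → turn -1·90°
n=1: pose=(-8,-4,N); sL=50/13, sR=5; mL=35/26, mR=25/13; mL+mR=85/26 → advance +1; mR−mL=15/26 → turn +1·90°
n=2: pose=(-8,-3,W); sL=200/41, sR=200/61; mL=8100/2501, mR=100/41; mL+mR=14200/2501 → advance +1; mR−mL=-2000/2501 → turn -1·90°
n=3: pose=(-9,-3,N); sL=100/37, sR=100/29; mL=1050/1073, mR=50/37; mL+mR=2500/1073 → advance +1; mR−mL=400/1073 → turn +1·90°

0 8 200/41 228/41 4 -7 -4 W
1 50/13 5 35/26 25/13 -8 -4 N
2 200/41 200/61 8100/2501 100/41 -8 -3 W
3 100/37 100/29 1050/1073 50/37 -9 -3 N
final -9 -2 W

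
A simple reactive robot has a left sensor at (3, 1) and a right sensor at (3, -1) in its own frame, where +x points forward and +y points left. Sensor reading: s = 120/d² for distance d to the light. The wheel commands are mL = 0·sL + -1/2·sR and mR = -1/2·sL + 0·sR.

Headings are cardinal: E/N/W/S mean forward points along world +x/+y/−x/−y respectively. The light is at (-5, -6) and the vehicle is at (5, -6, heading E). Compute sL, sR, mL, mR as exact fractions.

12/17 12/17 -6/17 -6/17

left sensor world pos  = (8, -5); dL² = 170
right sensor world pos = (8, -7); dR² = 170
sL = 120/170 = 12/17
sR = 120/170 = 12/17
mL = 0·sL + -1/2·sR = -6/17
mR = -1/2·sL + 0·sR = -6/17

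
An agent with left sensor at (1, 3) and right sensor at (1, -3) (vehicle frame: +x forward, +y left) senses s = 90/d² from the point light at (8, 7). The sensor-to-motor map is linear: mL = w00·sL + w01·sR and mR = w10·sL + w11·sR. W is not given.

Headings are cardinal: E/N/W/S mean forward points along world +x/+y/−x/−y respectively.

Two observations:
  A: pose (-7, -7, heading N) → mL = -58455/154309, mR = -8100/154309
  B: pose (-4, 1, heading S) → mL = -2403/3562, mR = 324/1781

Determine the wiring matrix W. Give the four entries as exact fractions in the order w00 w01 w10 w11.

-1/2 -1 1/2 -1/2

obs A: pose=(-7,-7,N) → sL=90/493, sR=90/313, mL=-58455/154309, mR=-8100/154309
obs B: pose=(-4,1,S) → sL=9/13, sR=45/137, mL=-2403/3562, mR=324/1781
sensor matrix S = [[90/493, 90/313], [9/13, 45/137]]; det S = -38228760/274824329
solve [mL_A; mL_B] = S·[w00; w01] and [mR_A; mR_B] = S·[w10; w11]:
  w00 = -1/2, w01 = -1, w10 = 1/2, w11 = -1/2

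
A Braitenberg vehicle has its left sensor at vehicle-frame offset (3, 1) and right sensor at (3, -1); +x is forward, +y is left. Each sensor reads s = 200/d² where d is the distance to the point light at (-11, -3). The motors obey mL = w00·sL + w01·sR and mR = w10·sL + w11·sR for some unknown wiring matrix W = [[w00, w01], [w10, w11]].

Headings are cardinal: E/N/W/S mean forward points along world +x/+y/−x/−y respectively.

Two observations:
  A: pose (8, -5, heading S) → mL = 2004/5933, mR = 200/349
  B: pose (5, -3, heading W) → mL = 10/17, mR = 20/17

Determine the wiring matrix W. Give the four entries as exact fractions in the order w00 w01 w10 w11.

-1/2 1 0 1

obs A: pose=(8,-5,S) → sL=8/17, sR=200/349, mL=2004/5933, mR=200/349
obs B: pose=(5,-3,W) → sL=20/17, sR=20/17, mL=10/17, mR=20/17
sensor matrix S = [[8/17, 200/349], [20/17, 20/17]]; det S = -12160/100861
solve [mL_A; mL_B] = S·[w00; w01] and [mR_A; mR_B] = S·[w10; w11]:
  w00 = -1/2, w01 = 1, w10 = 0, w11 = 1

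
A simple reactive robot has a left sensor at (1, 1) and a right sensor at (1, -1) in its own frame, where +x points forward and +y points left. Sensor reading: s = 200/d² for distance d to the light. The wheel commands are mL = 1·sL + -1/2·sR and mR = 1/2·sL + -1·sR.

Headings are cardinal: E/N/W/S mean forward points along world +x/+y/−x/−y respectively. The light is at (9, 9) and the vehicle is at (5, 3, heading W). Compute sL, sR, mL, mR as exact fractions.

100/37 4 26/37 -98/37

left sensor world pos  = (4, 2); dL² = 74
right sensor world pos = (4, 4); dR² = 50
sL = 200/74 = 100/37
sR = 200/50 = 4
mL = 1·sL + -1/2·sR = 26/37
mR = 1/2·sL + -1·sR = -98/37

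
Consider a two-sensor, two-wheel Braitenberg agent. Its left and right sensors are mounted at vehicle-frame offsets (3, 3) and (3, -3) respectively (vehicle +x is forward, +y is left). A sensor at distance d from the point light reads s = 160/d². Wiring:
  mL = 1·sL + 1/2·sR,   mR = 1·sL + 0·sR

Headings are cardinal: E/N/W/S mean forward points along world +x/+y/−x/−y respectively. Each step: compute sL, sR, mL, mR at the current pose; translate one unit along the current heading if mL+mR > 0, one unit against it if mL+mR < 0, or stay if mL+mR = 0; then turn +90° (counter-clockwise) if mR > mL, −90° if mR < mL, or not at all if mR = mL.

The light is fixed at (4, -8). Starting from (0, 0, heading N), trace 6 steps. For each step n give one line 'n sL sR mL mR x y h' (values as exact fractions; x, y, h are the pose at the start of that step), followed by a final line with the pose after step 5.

n=0: pose=(0,0,N); sL=16/17, sR=80/61; mL=1656/1037, mR=16/17; mL+mR=2632/1037 → advance +1; mR−mL=-40/61 → turn -1·90°
n=1: pose=(0,1,E); sL=32/29, sR=160/37; mL=3504/1073, mR=32/29; mL+mR=4688/1073 → advance +1; mR−mL=-80/37 → turn -1·90°
n=2: pose=(1,1,S); sL=40/9, sR=20/9; mL=50/9, mR=40/9; mL+mR=10 → advance +1; mR−mL=-10/9 → turn -1·90°
n=3: pose=(1,0,W); sL=160/61, sR=160/157; mL=30000/9577, mR=160/61; mL+mR=55120/9577 → advance +1; mR−mL=-80/157 → turn -1·90°
n=4: pose=(0,0,N); sL=16/17, sR=80/61; mL=1656/1037, mR=16/17; mL+mR=2632/1037 → advance +1; mR−mL=-40/61 → turn -1·90°
n=5: pose=(0,1,E); sL=32/29, sR=160/37; mL=3504/1073, mR=32/29; mL+mR=4688/1073 → advance +1; mR−mL=-80/37 → turn -1·90°

0 16/17 80/61 1656/1037 16/17 0 0 N
1 32/29 160/37 3504/1073 32/29 0 1 E
2 40/9 20/9 50/9 40/9 1 1 S
3 160/61 160/157 30000/9577 160/61 1 0 W
4 16/17 80/61 1656/1037 16/17 0 0 N
5 32/29 160/37 3504/1073 32/29 0 1 E
final 1 1 S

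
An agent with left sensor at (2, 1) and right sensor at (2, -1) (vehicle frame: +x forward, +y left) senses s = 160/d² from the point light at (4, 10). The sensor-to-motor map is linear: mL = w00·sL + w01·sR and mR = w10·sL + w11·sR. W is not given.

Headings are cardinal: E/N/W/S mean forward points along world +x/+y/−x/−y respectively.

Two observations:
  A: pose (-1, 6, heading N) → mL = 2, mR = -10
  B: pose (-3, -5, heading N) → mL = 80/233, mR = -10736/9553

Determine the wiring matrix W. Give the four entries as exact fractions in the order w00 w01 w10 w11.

obs A: pose=(-1,6,N) → sL=4, sR=8, mL=2, mR=-10
obs B: pose=(-3,-5,N) → sL=160/233, sR=32/41, mL=80/233, mR=-10736/9553
sensor matrix S = [[4, 8], [160/233, 32/41]]; det S = -22656/9553
solve [mL_A; mL_B] = S·[w00; w01] and [mR_A; mR_B] = S·[w10; w11]:
  w00 = 1/2, w01 = 0, w10 = -1/2, w11 = -1

1/2 0 -1/2 -1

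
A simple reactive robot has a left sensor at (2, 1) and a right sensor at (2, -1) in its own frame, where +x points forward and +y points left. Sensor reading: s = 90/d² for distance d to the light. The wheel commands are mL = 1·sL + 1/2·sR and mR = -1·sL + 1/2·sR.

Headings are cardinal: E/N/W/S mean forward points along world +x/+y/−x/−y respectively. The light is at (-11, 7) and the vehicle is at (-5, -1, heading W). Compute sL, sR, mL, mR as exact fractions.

90/97 18/13 2043/1261 -297/1261

left sensor world pos  = (-7, -2); dL² = 97
right sensor world pos = (-7, 0); dR² = 65
sL = 90/97 = 90/97
sR = 90/65 = 18/13
mL = 1·sL + 1/2·sR = 2043/1261
mR = -1·sL + 1/2·sR = -297/1261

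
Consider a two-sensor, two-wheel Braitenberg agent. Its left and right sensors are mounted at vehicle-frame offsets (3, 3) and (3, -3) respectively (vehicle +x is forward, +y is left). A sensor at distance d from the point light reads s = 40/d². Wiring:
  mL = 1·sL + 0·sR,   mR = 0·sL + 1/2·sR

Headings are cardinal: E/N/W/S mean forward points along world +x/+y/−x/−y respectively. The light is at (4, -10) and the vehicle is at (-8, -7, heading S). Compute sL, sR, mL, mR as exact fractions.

40/81 8/45 40/81 4/45

left sensor world pos  = (-5, -10); dL² = 81
right sensor world pos = (-11, -10); dR² = 225
sL = 40/81 = 40/81
sR = 40/225 = 8/45
mL = 1·sL + 0·sR = 40/81
mR = 0·sL + 1/2·sR = 4/45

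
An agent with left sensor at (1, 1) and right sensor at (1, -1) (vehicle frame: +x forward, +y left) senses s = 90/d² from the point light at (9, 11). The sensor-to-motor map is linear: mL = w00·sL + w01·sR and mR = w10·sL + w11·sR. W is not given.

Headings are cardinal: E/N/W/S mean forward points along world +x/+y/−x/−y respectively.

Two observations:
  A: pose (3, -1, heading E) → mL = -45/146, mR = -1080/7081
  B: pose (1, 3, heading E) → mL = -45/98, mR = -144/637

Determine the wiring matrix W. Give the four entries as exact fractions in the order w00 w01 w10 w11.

-1/2 0 -1 1

obs A: pose=(3,-1,E) → sL=45/73, sR=45/97, mL=-45/146, mR=-1080/7081
obs B: pose=(1,3,E) → sL=45/49, sR=9/13, mL=-45/98, mR=-144/637
sensor matrix S = [[45/73, 45/97], [45/49, 9/13]]; det S = 3240/4510597
solve [mL_A; mL_B] = S·[w00; w01] and [mR_A; mR_B] = S·[w10; w11]:
  w00 = -1/2, w01 = 0, w10 = -1, w11 = 1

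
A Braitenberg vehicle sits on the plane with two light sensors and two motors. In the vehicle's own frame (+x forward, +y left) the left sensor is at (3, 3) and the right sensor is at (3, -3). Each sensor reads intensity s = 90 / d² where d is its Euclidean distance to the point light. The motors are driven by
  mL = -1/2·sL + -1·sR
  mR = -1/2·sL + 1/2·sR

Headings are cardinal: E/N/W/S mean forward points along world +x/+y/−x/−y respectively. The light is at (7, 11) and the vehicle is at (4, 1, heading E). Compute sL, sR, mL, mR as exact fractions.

90/49 90/169 -12015/8281 -5400/8281

left sensor world pos  = (7, 4); dL² = 49
right sensor world pos = (7, -2); dR² = 169
sL = 90/49 = 90/49
sR = 90/169 = 90/169
mL = -1/2·sL + -1·sR = -12015/8281
mR = -1/2·sL + 1/2·sR = -5400/8281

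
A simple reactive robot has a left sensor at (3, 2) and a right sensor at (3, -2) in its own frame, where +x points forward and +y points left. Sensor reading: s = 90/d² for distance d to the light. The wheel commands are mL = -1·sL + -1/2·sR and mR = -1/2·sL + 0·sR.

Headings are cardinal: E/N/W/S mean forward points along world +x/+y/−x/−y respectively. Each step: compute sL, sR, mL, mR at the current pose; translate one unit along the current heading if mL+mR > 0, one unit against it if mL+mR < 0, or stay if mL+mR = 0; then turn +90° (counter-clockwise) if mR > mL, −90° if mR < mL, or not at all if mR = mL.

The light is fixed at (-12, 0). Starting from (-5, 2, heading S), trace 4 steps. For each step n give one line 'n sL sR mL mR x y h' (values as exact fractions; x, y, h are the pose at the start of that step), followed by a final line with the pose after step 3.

0 45/41 45/13 -3015/1066 -45/82 -5 2 S
1 18/25 90/101 -2943/2525 -9/25 -5 3 E
2 45/26 9/10 -567/260 -45/52 -6 3 N
3 10 18/5 -59/5 -5 -6 2 W
final -5 2 S

n=0: pose=(-5,2,S); sL=45/41, sR=45/13; mL=-3015/1066, mR=-45/82; mL+mR=-1800/533 → advance -1; mR−mL=1215/533 → turn +1·90°
n=1: pose=(-5,3,E); sL=18/25, sR=90/101; mL=-2943/2525, mR=-9/25; mL+mR=-3852/2525 → advance -1; mR−mL=2034/2525 → turn +1·90°
n=2: pose=(-6,3,N); sL=45/26, sR=9/10; mL=-567/260, mR=-45/52; mL+mR=-198/65 → advance -1; mR−mL=171/130 → turn +1·90°
n=3: pose=(-6,2,W); sL=10, sR=18/5; mL=-59/5, mR=-5; mL+mR=-84/5 → advance -1; mR−mL=34/5 → turn +1·90°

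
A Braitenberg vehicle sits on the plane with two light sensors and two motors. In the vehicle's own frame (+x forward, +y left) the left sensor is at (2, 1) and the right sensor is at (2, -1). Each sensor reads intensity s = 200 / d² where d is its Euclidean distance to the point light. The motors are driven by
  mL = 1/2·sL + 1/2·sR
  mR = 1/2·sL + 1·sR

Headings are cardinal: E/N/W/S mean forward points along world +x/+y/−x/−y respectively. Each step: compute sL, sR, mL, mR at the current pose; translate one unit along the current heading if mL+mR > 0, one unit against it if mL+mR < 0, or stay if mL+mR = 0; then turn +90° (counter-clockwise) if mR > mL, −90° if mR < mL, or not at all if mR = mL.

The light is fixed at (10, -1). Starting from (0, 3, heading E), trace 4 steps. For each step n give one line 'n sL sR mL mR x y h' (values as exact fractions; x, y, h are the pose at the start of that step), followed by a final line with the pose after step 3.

n=0: pose=(0,3,E); sL=200/89, sR=200/73; mL=16200/6497, mR=25100/6497; mL+mR=41300/6497 → advance +1; mR−mL=100/73 → turn +1·90°
n=1: pose=(1,3,N); sL=25/17, sR=2; mL=59/34, mR=93/34; mL+mR=76/17 → advance +1; mR−mL=1 → turn +1·90°
n=2: pose=(1,4,W); sL=200/137, sR=200/157; mL=29400/21509, mR=43100/21509; mL+mR=72500/21509 → advance +1; mR−mL=100/157 → turn +1·90°
n=3: pose=(0,4,S); sL=20/9, sR=20/13; mL=220/117, mR=310/117; mL+mR=530/117 → advance +1; mR−mL=10/13 → turn +1·90°

0 200/89 200/73 16200/6497 25100/6497 0 3 E
1 25/17 2 59/34 93/34 1 3 N
2 200/137 200/157 29400/21509 43100/21509 1 4 W
3 20/9 20/13 220/117 310/117 0 4 S
final 0 3 E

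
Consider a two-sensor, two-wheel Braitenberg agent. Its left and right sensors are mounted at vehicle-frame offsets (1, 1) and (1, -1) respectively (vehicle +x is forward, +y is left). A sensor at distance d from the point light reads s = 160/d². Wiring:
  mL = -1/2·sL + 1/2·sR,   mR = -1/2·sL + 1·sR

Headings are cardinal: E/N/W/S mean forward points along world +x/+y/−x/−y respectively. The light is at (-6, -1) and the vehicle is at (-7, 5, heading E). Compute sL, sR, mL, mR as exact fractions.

160/49 32/5 384/245 1168/245

left sensor world pos  = (-6, 6); dL² = 49
right sensor world pos = (-6, 4); dR² = 25
sL = 160/49 = 160/49
sR = 160/25 = 32/5
mL = -1/2·sL + 1/2·sR = 384/245
mR = -1/2·sL + 1·sR = 1168/245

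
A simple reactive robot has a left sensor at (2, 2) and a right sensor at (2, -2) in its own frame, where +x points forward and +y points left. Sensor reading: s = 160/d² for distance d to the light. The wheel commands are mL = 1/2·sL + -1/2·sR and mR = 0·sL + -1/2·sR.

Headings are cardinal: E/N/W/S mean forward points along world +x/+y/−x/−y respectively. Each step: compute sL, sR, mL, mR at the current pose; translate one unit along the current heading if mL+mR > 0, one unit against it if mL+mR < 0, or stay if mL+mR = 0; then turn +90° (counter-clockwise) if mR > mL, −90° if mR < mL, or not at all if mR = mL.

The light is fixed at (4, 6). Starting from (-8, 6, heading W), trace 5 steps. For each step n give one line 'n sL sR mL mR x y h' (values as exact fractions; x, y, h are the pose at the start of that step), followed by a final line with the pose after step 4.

0 4/5 4/5 0 -2/5 -8 6 W
1 160/173 32/17 -1408/2941 -16/17 -7 6 N
2 80/41 16/9 32/369 -8/9 -7 5 E
3 160/109 32/41 1536/4469 -16/41 -8 5 S
4 4/5 4/5 0 -2/5 -8 6 W
final -7 6 N

n=0: pose=(-8,6,W); sL=4/5, sR=4/5; mL=0, mR=-2/5; mL+mR=-2/5 → advance -1; mR−mL=-2/5 → turn -1·90°
n=1: pose=(-7,6,N); sL=160/173, sR=32/17; mL=-1408/2941, mR=-16/17; mL+mR=-4176/2941 → advance -1; mR−mL=-80/173 → turn -1·90°
n=2: pose=(-7,5,E); sL=80/41, sR=16/9; mL=32/369, mR=-8/9; mL+mR=-296/369 → advance -1; mR−mL=-40/41 → turn -1·90°
n=3: pose=(-8,5,S); sL=160/109, sR=32/41; mL=1536/4469, mR=-16/41; mL+mR=-208/4469 → advance -1; mR−mL=-80/109 → turn -1·90°
n=4: pose=(-8,6,W); sL=4/5, sR=4/5; mL=0, mR=-2/5; mL+mR=-2/5 → advance -1; mR−mL=-2/5 → turn -1·90°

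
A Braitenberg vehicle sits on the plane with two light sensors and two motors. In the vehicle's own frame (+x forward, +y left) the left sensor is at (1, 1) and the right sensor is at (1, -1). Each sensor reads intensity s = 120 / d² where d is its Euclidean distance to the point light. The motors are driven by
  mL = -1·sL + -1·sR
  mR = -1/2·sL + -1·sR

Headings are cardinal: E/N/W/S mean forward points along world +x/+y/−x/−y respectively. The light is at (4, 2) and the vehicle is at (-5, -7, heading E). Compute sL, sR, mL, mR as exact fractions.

15/16 30/41 -1095/656 -1575/1312

left sensor world pos  = (-4, -6); dL² = 128
right sensor world pos = (-4, -8); dR² = 164
sL = 120/128 = 15/16
sR = 120/164 = 30/41
mL = -1·sL + -1·sR = -1095/656
mR = -1/2·sL + -1·sR = -1575/1312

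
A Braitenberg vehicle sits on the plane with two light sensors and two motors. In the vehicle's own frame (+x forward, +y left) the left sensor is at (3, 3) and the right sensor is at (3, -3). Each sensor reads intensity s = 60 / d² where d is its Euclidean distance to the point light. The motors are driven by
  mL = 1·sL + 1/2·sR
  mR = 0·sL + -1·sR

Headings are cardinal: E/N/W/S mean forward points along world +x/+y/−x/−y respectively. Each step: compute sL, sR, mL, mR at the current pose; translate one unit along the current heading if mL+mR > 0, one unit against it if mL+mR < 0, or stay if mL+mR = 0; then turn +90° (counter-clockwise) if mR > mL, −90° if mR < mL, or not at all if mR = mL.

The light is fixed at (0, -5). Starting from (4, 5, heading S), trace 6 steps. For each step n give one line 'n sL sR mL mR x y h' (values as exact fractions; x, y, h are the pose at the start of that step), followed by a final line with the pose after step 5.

n=0: pose=(4,5,S); sL=30/49, sR=6/5; mL=297/245, mR=-6/5; mL+mR=3/245 → advance +1; mR−mL=-591/245 → turn -1·90°
n=1: pose=(4,4,W); sL=60/37, sR=12/29; mL=1962/1073, mR=-12/29; mL+mR=1518/1073 → advance +1; mR−mL=-2406/1073 → turn -1·90°
n=2: pose=(3,4,N); sL=5/12, sR=1/3; mL=7/12, mR=-1/3; mL+mR=1/4 → advance +1; mR−mL=-11/12 → turn -1·90°
n=3: pose=(3,5,E); sL=12/41, sR=12/17; mL=450/697, mR=-12/17; mL+mR=-42/697 → advance -1; mR−mL=-942/697 → turn -1·90°
n=4: pose=(2,5,S); sL=30/37, sR=6/5; mL=261/185, mR=-6/5; mL+mR=39/185 → advance +1; mR−mL=-483/185 → turn -1·90°
n=5: pose=(2,4,W); sL=60/37, sR=12/29; mL=1962/1073, mR=-12/29; mL+mR=1518/1073 → advance +1; mR−mL=-2406/1073 → turn -1·90°

0 30/49 6/5 297/245 -6/5 4 5 S
1 60/37 12/29 1962/1073 -12/29 4 4 W
2 5/12 1/3 7/12 -1/3 3 4 N
3 12/41 12/17 450/697 -12/17 3 5 E
4 30/37 6/5 261/185 -6/5 2 5 S
5 60/37 12/29 1962/1073 -12/29 2 4 W
final 1 4 N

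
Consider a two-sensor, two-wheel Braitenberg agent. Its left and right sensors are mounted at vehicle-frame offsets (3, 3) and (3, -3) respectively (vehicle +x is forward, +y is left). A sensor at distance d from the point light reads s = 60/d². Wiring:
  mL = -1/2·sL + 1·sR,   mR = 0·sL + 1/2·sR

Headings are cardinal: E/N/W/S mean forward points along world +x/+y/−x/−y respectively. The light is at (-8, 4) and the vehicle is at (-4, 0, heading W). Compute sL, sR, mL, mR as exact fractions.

6/5 30 147/5 15

left sensor world pos  = (-7, -3); dL² = 50
right sensor world pos = (-7, 3); dR² = 2
sL = 60/50 = 6/5
sR = 60/2 = 30
mL = -1/2·sL + 1·sR = 147/5
mR = 0·sL + 1/2·sR = 15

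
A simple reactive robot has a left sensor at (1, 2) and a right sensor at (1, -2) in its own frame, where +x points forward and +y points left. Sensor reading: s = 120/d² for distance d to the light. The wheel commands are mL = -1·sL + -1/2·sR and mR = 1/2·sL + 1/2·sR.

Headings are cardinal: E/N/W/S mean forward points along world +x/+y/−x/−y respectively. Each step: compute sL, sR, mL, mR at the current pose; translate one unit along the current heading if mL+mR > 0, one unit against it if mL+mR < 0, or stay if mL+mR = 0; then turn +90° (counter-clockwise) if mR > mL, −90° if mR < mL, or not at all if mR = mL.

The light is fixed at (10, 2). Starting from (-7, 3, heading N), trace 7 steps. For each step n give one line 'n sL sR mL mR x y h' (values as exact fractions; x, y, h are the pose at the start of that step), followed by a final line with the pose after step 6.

n=0: pose=(-7,3,N); sL=24/73, sR=120/229; mL=-9876/16717, mR=7128/16717; mL+mR=-12/73 → advance -1; mR−mL=17004/16717 → turn +1·90°
n=1: pose=(-7,2,W); sL=15/41, sR=15/41; mL=-45/82, mR=15/41; mL+mR=-15/82 → advance -1; mR−mL=75/82 → turn +1·90°
n=2: pose=(-6,2,S); sL=120/197, sR=24/65; mL=-10164/12805, mR=6264/12805; mL+mR=-60/197 → advance -1; mR−mL=16428/12805 → turn +1·90°
n=3: pose=(-6,3,E); sL=20/39, sR=60/113; mL=-3430/4407, mR=2300/4407; mL+mR=-10/39 → advance -1; mR−mL=1910/1469 → turn +1·90°
n=4: pose=(-7,3,N); sL=24/73, sR=120/229; mL=-9876/16717, mR=7128/16717; mL+mR=-12/73 → advance -1; mR−mL=17004/16717 → turn +1·90°
n=5: pose=(-7,2,W); sL=15/41, sR=15/41; mL=-45/82, mR=15/41; mL+mR=-15/82 → advance -1; mR−mL=75/82 → turn +1·90°
n=6: pose=(-6,2,S); sL=120/197, sR=24/65; mL=-10164/12805, mR=6264/12805; mL+mR=-60/197 → advance -1; mR−mL=16428/12805 → turn +1·90°

0 24/73 120/229 -9876/16717 7128/16717 -7 3 N
1 15/41 15/41 -45/82 15/41 -7 2 W
2 120/197 24/65 -10164/12805 6264/12805 -6 2 S
3 20/39 60/113 -3430/4407 2300/4407 -6 3 E
4 24/73 120/229 -9876/16717 7128/16717 -7 3 N
5 15/41 15/41 -45/82 15/41 -7 2 W
6 120/197 24/65 -10164/12805 6264/12805 -6 2 S
final -6 3 E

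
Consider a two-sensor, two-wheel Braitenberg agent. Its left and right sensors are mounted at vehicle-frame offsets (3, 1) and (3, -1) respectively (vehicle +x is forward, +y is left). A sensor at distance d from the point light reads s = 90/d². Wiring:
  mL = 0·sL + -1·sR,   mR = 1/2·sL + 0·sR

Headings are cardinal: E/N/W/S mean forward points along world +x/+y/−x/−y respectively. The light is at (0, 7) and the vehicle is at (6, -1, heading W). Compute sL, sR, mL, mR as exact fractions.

1 45/29 -45/29 1/2

left sensor world pos  = (3, -2); dL² = 90
right sensor world pos = (3, 0); dR² = 58
sL = 90/90 = 1
sR = 90/58 = 45/29
mL = 0·sL + -1·sR = -45/29
mR = 1/2·sL + 0·sR = 1/2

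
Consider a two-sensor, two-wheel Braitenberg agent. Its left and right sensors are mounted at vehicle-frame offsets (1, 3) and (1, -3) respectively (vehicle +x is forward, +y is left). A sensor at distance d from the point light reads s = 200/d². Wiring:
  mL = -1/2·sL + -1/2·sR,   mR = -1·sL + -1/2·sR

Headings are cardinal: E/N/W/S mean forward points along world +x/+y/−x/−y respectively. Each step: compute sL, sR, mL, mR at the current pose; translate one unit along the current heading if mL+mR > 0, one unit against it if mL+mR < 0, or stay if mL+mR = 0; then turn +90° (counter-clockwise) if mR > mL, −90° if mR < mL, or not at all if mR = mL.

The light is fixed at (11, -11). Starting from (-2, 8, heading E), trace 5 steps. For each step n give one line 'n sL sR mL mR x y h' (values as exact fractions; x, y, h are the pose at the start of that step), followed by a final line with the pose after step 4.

0 50/157 1/2 -257/628 -357/628 -2 8 E
1 40/89 200/613 -21160/54557 -33420/54557 -3 8 S
2 100/257 100/377 -31700/96889 -50550/96889 -3 9 W
3 200/697 200/541 -123800/377077 -177900/377077 -2 9 N
4 50/157 1/2 -257/628 -357/628 -2 8 E
final -3 8 S

n=0: pose=(-2,8,E); sL=50/157, sR=1/2; mL=-257/628, mR=-357/628; mL+mR=-307/314 → advance -1; mR−mL=-25/157 → turn -1·90°
n=1: pose=(-3,8,S); sL=40/89, sR=200/613; mL=-21160/54557, mR=-33420/54557; mL+mR=-54580/54557 → advance -1; mR−mL=-20/89 → turn -1·90°
n=2: pose=(-3,9,W); sL=100/257, sR=100/377; mL=-31700/96889, mR=-50550/96889; mL+mR=-82250/96889 → advance -1; mR−mL=-50/257 → turn -1·90°
n=3: pose=(-2,9,N); sL=200/697, sR=200/541; mL=-123800/377077, mR=-177900/377077; mL+mR=-301700/377077 → advance -1; mR−mL=-100/697 → turn -1·90°
n=4: pose=(-2,8,E); sL=50/157, sR=1/2; mL=-257/628, mR=-357/628; mL+mR=-307/314 → advance -1; mR−mL=-25/157 → turn -1·90°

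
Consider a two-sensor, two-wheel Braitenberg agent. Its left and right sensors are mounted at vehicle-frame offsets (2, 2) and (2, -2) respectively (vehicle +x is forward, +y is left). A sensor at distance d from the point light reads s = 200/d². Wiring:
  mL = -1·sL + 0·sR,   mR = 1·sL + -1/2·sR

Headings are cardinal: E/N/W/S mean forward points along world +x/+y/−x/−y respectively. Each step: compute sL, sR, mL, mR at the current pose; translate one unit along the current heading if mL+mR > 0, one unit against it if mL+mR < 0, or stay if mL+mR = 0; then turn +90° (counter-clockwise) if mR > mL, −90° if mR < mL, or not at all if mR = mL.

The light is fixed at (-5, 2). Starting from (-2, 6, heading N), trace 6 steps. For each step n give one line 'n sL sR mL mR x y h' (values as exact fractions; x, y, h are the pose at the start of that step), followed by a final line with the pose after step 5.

n=0: pose=(-2,6,N); sL=200/37, sR=200/61; mL=-200/37, mR=8500/2257; mL+mR=-100/61 → advance -1; mR−mL=20700/2257 → turn +1·90°
n=1: pose=(-2,5,W); sL=100, sR=100/13; mL=-100, mR=1250/13; mL+mR=-50/13 → advance -1; mR−mL=2550/13 → turn +1·90°
n=2: pose=(-1,5,S); sL=200/37, sR=40; mL=-200/37, mR=-540/37; mL+mR=-20 → advance -1; mR−mL=-340/37 → turn -1·90°
n=3: pose=(-1,6,W); sL=25, sR=5; mL=-25, mR=45/2; mL+mR=-5/2 → advance -1; mR−mL=95/2 → turn +1·90°
n=4: pose=(0,6,S); sL=200/53, sR=200/13; mL=-200/53, mR=-2700/689; mL+mR=-100/13 → advance -1; mR−mL=-100/689 → turn -1·90°
n=5: pose=(0,7,W); sL=100/9, sR=100/29; mL=-100/9, mR=2450/261; mL+mR=-50/29 → advance -1; mR−mL=5350/261 → turn +1·90°

0 200/37 200/61 -200/37 8500/2257 -2 6 N
1 100 100/13 -100 1250/13 -2 5 W
2 200/37 40 -200/37 -540/37 -1 5 S
3 25 5 -25 45/2 -1 6 W
4 200/53 200/13 -200/53 -2700/689 0 6 S
5 100/9 100/29 -100/9 2450/261 0 7 W
final 1 7 S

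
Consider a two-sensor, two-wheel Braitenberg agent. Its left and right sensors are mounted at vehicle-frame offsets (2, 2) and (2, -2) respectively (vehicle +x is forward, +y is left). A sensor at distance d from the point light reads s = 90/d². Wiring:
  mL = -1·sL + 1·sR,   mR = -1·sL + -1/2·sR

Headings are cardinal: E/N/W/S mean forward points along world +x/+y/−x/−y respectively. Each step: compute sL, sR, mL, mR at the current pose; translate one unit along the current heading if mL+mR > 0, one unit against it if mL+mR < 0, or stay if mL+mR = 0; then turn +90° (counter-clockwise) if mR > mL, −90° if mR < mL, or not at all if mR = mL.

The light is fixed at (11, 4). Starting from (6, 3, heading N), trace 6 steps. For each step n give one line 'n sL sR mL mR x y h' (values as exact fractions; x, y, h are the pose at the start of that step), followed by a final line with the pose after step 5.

n=0: pose=(6,3,N); sL=9/5, sR=9; mL=36/5, mR=-63/10; mL+mR=9/10 → advance +1; mR−mL=-27/2 → turn -1·90°
n=1: pose=(6,4,E); sL=90/13, sR=90/13; mL=0, mR=-135/13; mL+mR=-135/13 → advance -1; mR−mL=-135/13 → turn -1·90°
n=2: pose=(5,4,S); sL=9/2, sR=45/34; mL=-54/17, mR=-351/68; mL+mR=-567/68 → advance -1; mR−mL=-135/68 → turn -1·90°
n=3: pose=(5,5,W); sL=18/13, sR=90/73; mL=-144/949, mR=-1899/949; mL+mR=-2043/949 → advance -1; mR−mL=-135/73 → turn -1·90°
n=4: pose=(6,5,N); sL=45/29, sR=5; mL=100/29, mR=-235/58; mL+mR=-35/58 → advance -1; mR−mL=-15/2 → turn -1·90°
n=5: pose=(6,4,E); sL=90/13, sR=90/13; mL=0, mR=-135/13; mL+mR=-135/13 → advance -1; mR−mL=-135/13 → turn -1·90°

0 9/5 9 36/5 -63/10 6 3 N
1 90/13 90/13 0 -135/13 6 4 E
2 9/2 45/34 -54/17 -351/68 5 4 S
3 18/13 90/73 -144/949 -1899/949 5 5 W
4 45/29 5 100/29 -235/58 6 5 N
5 90/13 90/13 0 -135/13 6 4 E
final 5 4 S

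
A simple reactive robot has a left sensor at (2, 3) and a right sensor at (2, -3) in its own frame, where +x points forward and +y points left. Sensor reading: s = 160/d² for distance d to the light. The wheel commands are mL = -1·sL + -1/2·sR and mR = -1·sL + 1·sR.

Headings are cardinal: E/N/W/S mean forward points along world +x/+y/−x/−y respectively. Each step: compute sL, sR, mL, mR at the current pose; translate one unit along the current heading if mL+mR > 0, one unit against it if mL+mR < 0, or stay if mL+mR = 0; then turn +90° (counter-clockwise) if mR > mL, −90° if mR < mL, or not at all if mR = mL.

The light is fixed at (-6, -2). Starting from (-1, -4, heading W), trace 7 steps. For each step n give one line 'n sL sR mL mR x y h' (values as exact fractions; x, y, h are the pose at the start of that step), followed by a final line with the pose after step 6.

n=0: pose=(-1,-4,W); sL=80/17, sR=16; mL=-216/17, mR=192/17; mL+mR=-24/17 → advance -1; mR−mL=24 → turn +1·90°
n=1: pose=(0,-4,S); sL=160/97, sR=32/5; mL=-2352/485, mR=2304/485; mL+mR=-48/485 → advance -1; mR−mL=48/5 → turn +1·90°
n=2: pose=(0,-3,E); sL=40/17, sR=2; mL=-57/17, mR=-6/17; mL+mR=-63/17 → advance -1; mR−mL=3 → turn +1·90°
n=3: pose=(-1,-3,N); sL=32, sR=32/13; mL=-432/13, mR=-384/13; mL+mR=-816/13 → advance -1; mR−mL=48/13 → turn +1·90°
n=4: pose=(-1,-4,W); sL=80/17, sR=16; mL=-216/17, mR=192/17; mL+mR=-24/17 → advance -1; mR−mL=24 → turn +1·90°
n=5: pose=(0,-4,S); sL=160/97, sR=32/5; mL=-2352/485, mR=2304/485; mL+mR=-48/485 → advance -1; mR−mL=48/5 → turn +1·90°
n=6: pose=(0,-3,E); sL=40/17, sR=2; mL=-57/17, mR=-6/17; mL+mR=-63/17 → advance -1; mR−mL=3 → turn +1·90°

0 80/17 16 -216/17 192/17 -1 -4 W
1 160/97 32/5 -2352/485 2304/485 0 -4 S
2 40/17 2 -57/17 -6/17 0 -3 E
3 32 32/13 -432/13 -384/13 -1 -3 N
4 80/17 16 -216/17 192/17 -1 -4 W
5 160/97 32/5 -2352/485 2304/485 0 -4 S
6 40/17 2 -57/17 -6/17 0 -3 E
final -1 -3 N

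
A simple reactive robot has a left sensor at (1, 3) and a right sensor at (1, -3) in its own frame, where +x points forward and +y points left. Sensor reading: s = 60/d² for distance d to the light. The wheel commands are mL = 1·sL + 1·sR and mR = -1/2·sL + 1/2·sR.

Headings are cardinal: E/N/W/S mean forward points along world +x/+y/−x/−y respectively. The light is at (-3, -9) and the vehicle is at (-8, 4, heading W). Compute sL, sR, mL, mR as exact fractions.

15/34 15/73 1605/2482 -585/4964

left sensor world pos  = (-9, 1); dL² = 136
right sensor world pos = (-9, 7); dR² = 292
sL = 60/136 = 15/34
sR = 60/292 = 15/73
mL = 1·sL + 1·sR = 1605/2482
mR = -1/2·sL + 1/2·sR = -585/4964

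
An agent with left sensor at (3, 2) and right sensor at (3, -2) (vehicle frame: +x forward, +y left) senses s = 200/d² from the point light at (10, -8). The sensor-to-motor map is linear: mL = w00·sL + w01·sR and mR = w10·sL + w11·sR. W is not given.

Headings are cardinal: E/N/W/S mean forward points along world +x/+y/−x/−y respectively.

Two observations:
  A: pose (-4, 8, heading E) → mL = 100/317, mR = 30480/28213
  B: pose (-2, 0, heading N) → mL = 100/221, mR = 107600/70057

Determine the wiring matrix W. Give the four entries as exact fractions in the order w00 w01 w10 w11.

obs A: pose=(-4,8,E) → sL=40/89, sR=200/317, mL=100/317, mR=30480/28213
obs B: pose=(-2,0,N) → sL=200/317, sR=200/221, mL=100/221, mR=107600/70057
sensor matrix S = [[40/89, 200/317], [200/317, 200/221]]; det S = 17152000/1976518141
solve [mL_A; mL_B] = S·[w00; w01] and [mR_A; mR_B] = S·[w10; w11]:
  w00 = 0, w01 = 1/2, w10 = 1, w11 = 1

0 1/2 1 1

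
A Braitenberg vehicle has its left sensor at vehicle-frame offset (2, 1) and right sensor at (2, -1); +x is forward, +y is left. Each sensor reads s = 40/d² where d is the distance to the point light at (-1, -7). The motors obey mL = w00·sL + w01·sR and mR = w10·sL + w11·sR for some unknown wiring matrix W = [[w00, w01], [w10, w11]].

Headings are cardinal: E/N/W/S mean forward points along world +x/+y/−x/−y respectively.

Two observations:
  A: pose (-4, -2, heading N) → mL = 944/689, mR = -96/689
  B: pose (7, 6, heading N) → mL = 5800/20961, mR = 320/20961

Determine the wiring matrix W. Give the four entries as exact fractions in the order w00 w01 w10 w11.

obs A: pose=(-4,-2,N) → sL=8/13, sR=40/53, mL=944/689, mR=-96/689
obs B: pose=(7,6,N) → sL=20/137, sR=20/153, mL=5800/20961, mR=320/20961
sensor matrix S = [[8/13, 40/53], [20/137, 20/153]]; det S = -429440/14442129
solve [mL_A; mL_B] = S·[w00; w01] and [mR_A; mR_B] = S·[w10; w11]:
  w00 = 1, w01 = 1, w10 = 1, w11 = -1

1 1 1 -1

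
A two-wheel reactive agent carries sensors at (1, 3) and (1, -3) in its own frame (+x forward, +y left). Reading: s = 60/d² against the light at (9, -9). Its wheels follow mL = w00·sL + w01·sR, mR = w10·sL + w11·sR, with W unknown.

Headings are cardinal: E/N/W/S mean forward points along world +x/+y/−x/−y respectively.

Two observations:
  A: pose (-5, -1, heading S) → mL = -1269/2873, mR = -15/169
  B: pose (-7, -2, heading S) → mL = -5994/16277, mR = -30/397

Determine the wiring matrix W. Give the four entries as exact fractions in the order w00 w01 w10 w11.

obs A: pose=(-5,-1,S) → sL=6/17, sR=30/169, mL=-1269/2873, mR=-15/169
obs B: pose=(-7,-2,S) → sL=12/41, sR=60/397, mL=-5994/16277, mR=-30/397
sensor matrix S = [[6/17, 30/169], [12/41, 60/397]]; det S = 64800/46763821
solve [mL_A; mL_B] = S·[w00; w01] and [mR_A; mR_B] = S·[w10; w11]:
  w00 = -1, w01 = -1/2, w10 = 0, w11 = -1/2

-1 -1/2 0 -1/2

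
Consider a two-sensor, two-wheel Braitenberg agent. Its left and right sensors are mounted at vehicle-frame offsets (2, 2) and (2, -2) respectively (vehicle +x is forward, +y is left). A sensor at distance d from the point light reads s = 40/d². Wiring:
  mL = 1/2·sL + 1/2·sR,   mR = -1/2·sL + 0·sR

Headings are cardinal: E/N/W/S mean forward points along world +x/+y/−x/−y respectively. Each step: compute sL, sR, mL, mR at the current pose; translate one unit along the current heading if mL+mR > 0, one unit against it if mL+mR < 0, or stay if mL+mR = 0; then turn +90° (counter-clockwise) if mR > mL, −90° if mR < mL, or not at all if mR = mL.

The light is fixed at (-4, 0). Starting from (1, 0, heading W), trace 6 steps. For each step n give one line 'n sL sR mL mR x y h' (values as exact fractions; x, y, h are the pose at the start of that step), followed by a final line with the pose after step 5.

n=0: pose=(1,0,W); sL=40/13, sR=40/13; mL=40/13, mR=-20/13; mL+mR=20/13 → advance +1; mR−mL=-60/13 → turn -1·90°
n=1: pose=(0,0,N); sL=5, sR=1; mL=3, mR=-5/2; mL+mR=1/2 → advance +1; mR−mL=-11/2 → turn -1·90°
n=2: pose=(0,1,E); sL=8/9, sR=40/37; mL=328/333, mR=-4/9; mL+mR=20/37 → advance +1; mR−mL=-476/333 → turn -1·90°
n=3: pose=(1,1,S); sL=4/5, sR=4; mL=12/5, mR=-2/5; mL+mR=2 → advance +1; mR−mL=-14/5 → turn -1·90°
n=4: pose=(1,0,W); sL=40/13, sR=40/13; mL=40/13, mR=-20/13; mL+mR=20/13 → advance +1; mR−mL=-60/13 → turn -1·90°
n=5: pose=(0,0,N); sL=5, sR=1; mL=3, mR=-5/2; mL+mR=1/2 → advance +1; mR−mL=-11/2 → turn -1·90°

0 40/13 40/13 40/13 -20/13 1 0 W
1 5 1 3 -5/2 0 0 N
2 8/9 40/37 328/333 -4/9 0 1 E
3 4/5 4 12/5 -2/5 1 1 S
4 40/13 40/13 40/13 -20/13 1 0 W
5 5 1 3 -5/2 0 0 N
final 0 1 E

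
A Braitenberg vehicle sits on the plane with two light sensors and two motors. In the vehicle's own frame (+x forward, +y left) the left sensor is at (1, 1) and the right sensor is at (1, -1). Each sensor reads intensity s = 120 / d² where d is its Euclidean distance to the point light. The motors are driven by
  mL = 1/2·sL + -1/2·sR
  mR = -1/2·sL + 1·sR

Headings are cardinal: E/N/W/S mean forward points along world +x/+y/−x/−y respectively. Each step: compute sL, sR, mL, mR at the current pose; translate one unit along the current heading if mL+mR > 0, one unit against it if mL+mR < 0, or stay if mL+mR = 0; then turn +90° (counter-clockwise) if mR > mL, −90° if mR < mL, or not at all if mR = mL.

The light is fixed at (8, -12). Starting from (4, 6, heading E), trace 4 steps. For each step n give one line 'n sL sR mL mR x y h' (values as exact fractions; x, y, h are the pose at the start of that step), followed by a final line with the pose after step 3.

n=0: pose=(4,6,E); sL=12/37, sR=60/149; mL=-216/5513, mR=1326/5513; mL+mR=30/149 → advance +1; mR−mL=1542/5513 → turn +1·90°
n=1: pose=(5,6,N); sL=120/377, sR=24/73; mL=-144/27521, mR=4668/27521; mL+mR=12/73 → advance +1; mR−mL=4812/27521 → turn +1·90°
n=2: pose=(5,7,W); sL=6/17, sR=15/52; mL=57/1768, mR=99/884; mL+mR=15/104 → advance +1; mR−mL=141/1768 → turn +1·90°
n=3: pose=(4,7,S); sL=40/111, sR=120/349; mL=320/38739, mR=6340/38739; mL+mR=60/349 → advance +1; mR−mL=6020/38739 → turn +1·90°

0 12/37 60/149 -216/5513 1326/5513 4 6 E
1 120/377 24/73 -144/27521 4668/27521 5 6 N
2 6/17 15/52 57/1768 99/884 5 7 W
3 40/111 120/349 320/38739 6340/38739 4 7 S
final 4 6 E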